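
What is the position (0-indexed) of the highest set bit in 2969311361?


0b10110000111111000001100010000001. Highest set bit at position 31

31


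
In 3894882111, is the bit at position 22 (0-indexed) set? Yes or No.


0b11101000001001110010111100111111, bit 22 = 0. No

No


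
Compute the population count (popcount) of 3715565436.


0b11011101011101110000011101111100 has 20 set bits

20


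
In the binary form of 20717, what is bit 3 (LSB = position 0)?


0b101000011101101, position 3 = 1

1


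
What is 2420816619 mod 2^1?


2420816619 & 1 = 1

1


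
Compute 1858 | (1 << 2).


1858 | (1 << 2) = 1858 | 4 = 1862

1862


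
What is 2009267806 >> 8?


0b1110111110000101111111001011110 >> 8 = 0b11101111100001011111110 = 7848702

7848702


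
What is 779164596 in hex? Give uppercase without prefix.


779164596 = 2E711BB4 hex

2E711BB4


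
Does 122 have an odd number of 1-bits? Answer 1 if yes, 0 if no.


0b1111010 has 5 ones => parity 1

1


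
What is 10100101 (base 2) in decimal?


10100101 in decimal = 165

165


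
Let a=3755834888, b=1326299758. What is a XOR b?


3755834888 ^ 1326299758 = 2429600870

2429600870


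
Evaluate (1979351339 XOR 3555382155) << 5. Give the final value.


Step 1: 1979351339 ^ 3555382155 = 2786087584
Step 2: 2786087584 << 5 = 89154802688

89154802688


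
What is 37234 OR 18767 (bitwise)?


0b1001000101110010 | 0b100100101001111 = 0b1101100101111111 = 55679

55679


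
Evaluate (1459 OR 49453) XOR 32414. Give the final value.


Step 1: 1459 | 49453 = 50623
Step 2: 50623 ^ 32414 = 47905

47905


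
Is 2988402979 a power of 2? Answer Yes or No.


0b10110010000111110110100100100011. Multiple bits set => No

No


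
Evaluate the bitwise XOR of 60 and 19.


0b111100 ^ 0b10011 = 0b101111 = 47

47


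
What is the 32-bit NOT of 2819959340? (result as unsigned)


~0b10101000000101010010101000101100 = 0b1010111111010101101010111010011 = 1475007955 (32-bit unsigned)

1475007955


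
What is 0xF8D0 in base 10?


F8D0 hex = 63696 decimal

63696


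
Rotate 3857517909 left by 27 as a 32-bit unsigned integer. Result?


Rotate 0b11100101111011010000110101010101 left by 27 (32-bit) = 0b10101111001011110110100001101010 = 2939119722

2939119722


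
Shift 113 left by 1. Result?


0b1110001 << 1 = 0b11100010 = 226

226


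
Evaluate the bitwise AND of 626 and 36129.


0b1001110010 & 0b1000110100100001 = 0b100000 = 32

32


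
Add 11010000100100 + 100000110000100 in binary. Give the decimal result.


11010000100100 + 100000110000100 = 111010110101000 = 30120

30120


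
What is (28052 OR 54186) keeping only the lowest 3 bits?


Step 1: 28052 | 54186 = 65470
Step 2: 65470 & 7 = 6

6


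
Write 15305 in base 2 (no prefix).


15305 = 11101111001001 in binary

11101111001001


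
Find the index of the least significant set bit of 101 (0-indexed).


0b1100101. Lowest set bit at position 0

0


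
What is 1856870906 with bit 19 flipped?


1856870906 ^ (1 << 19) = 1856870906 ^ 524288 = 1856346618

1856346618


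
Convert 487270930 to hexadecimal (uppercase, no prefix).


487270930 = 1D0B2A12 hex

1D0B2A12


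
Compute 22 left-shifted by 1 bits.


0b10110 << 1 = 0b101100 = 44

44


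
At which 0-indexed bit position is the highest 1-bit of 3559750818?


0b11010100001011010111110010100010. Highest set bit at position 31

31


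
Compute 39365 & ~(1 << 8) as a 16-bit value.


39365 & ~(1 << 8) = 39109

39109


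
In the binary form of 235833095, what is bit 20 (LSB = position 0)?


0b1110000011101000011100000111, position 20 = 0

0


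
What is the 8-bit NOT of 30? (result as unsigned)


~0b11110 = 0b11100001 = 225 (8-bit unsigned)

225


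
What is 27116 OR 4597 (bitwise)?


0b110100111101100 | 0b1000111110101 = 0b111100111111101 = 31229

31229


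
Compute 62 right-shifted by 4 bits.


0b111110 >> 4 = 0b11 = 3

3


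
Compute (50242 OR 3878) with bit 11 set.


Step 1: 50242 | 3878 = 53094
Step 2: 53094 | (1 << 11) = 53094 | 2048 = 53094

53094


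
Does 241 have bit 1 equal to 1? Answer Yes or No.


0b11110001, bit 1 = 0. No

No


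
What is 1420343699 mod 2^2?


1420343699 & 3 = 3

3


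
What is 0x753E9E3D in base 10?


753E9E3D hex = 1967038013 decimal

1967038013


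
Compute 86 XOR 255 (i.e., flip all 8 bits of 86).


86 ^ 255 = 169

169


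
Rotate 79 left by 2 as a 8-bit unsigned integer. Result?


Rotate 0b1001111 left by 2 (8-bit) = 0b111101 = 61

61


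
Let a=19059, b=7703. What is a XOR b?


19059 ^ 7703 = 21604

21604


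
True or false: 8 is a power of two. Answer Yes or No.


0b1000. Only one bit set => Yes

Yes


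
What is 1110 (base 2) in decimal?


1110 in decimal = 14

14


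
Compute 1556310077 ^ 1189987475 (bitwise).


0b1011100110000110110100000111101 ^ 0b1000110111011011100010010010011 = 0b11010001011101010110010101110 = 439266478

439266478


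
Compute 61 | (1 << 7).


61 | (1 << 7) = 61 | 128 = 189

189


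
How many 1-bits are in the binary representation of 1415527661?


0b1010100010111110011110011101101 has 19 set bits

19


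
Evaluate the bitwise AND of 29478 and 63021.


0b111001100100110 & 0b1111011000101101 = 0b111001000100100 = 29220

29220


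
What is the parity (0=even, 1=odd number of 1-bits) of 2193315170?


0b10000010101110110101010101100010 has 15 ones => parity 1

1


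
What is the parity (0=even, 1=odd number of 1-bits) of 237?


0b11101101 has 6 ones => parity 0

0


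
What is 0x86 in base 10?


86 hex = 134 decimal

134


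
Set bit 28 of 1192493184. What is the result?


1192493184 | (1 << 28) = 1192493184 | 268435456 = 1460928640

1460928640


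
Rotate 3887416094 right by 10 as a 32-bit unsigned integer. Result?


Rotate 0b11100111101101010100001100011110 right by 10 (32-bit) = 0b11000111101110011110110101010000 = 3350850896

3350850896


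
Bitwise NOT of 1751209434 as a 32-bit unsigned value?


~0b1101000011000010101010111011010 = 0b10010111100111101010101000100101 = 2543757861 (32-bit unsigned)

2543757861


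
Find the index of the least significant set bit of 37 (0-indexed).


0b100101. Lowest set bit at position 0

0


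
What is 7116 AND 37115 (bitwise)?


0b1101111001100 & 0b1001000011111011 = 0b1000011001000 = 4296

4296


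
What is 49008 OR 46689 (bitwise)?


0b1011111101110000 | 0b1011011001100001 = 0b1011111101110001 = 49009

49009


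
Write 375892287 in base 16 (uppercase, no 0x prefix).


375892287 = 1667A93F hex

1667A93F


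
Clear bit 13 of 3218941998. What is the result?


3218941998 & ~(1 << 13) = 3218933806

3218933806


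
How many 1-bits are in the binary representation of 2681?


0b101001111001 has 7 set bits

7


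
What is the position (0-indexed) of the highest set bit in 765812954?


0b101101101001010110000011011010. Highest set bit at position 29

29


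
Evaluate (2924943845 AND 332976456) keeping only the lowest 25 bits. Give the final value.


Step 1: 2924943845 & 332976456 = 38801728
Step 2: 38801728 & 33554431 = 5247296

5247296


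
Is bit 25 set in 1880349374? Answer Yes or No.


0b1110000000100111101101010111110, bit 25 = 0. No

No


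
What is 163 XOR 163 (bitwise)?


0b10100011 ^ 0b10100011 = 0b0 = 0

0


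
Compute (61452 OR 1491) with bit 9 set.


Step 1: 61452 | 1491 = 62943
Step 2: 62943 | (1 << 9) = 62943 | 512 = 63455

63455


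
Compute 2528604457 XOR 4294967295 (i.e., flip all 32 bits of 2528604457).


2528604457 ^ 4294967295 = 1766362838

1766362838


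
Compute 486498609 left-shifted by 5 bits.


0b11100111111110110000100110001 << 5 = 0b1110011111111011000010011000100000 = 15567955488

15567955488


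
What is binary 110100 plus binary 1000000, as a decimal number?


110100 + 1000000 = 1110100 = 116

116


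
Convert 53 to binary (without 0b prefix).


53 = 110101 in binary

110101


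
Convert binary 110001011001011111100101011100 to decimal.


110001011001011111100101011100 in decimal = 828766556

828766556


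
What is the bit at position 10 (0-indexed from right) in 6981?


0b1101101000101, position 10 = 0

0


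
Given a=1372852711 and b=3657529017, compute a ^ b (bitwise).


1372852711 ^ 3657529017 = 2346018654

2346018654


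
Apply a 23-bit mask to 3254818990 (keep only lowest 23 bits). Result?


3254818990 & 8388607 = 39086

39086


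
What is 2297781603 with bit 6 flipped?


2297781603 ^ (1 << 6) = 2297781603 ^ 64 = 2297781539

2297781539


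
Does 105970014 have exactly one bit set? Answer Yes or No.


0b110010100001111100101011110. Multiple bits set => No

No


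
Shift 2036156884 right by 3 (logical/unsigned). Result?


0b1111001010111010100100111010100 >> 3 = 0b1111001010111010100100111010 = 254519610

254519610


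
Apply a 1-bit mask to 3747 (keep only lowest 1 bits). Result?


3747 & 1 = 1

1


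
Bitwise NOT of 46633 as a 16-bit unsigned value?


~0b1011011000101001 = 0b100100111010110 = 18902 (16-bit unsigned)

18902


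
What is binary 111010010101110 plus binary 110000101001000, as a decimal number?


111010010101110 + 110000101001000 = 1101010111110110 = 54774

54774


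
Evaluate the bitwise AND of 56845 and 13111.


0b1101111000001101 & 0b11001100110111 = 0b1001000000101 = 4613

4613


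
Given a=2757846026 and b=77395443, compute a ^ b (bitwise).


2757846026 ^ 77395443 = 2700972537

2700972537


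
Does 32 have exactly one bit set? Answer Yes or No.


0b100000. Only one bit set => Yes

Yes


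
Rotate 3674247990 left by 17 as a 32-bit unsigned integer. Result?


Rotate 0b11011011000000001001001100110110 left by 17 (32-bit) = 0b100110011011011011011000000001 = 644724225

644724225


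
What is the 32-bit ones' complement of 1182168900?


1182168900 ^ 4294967295 = 3112798395

3112798395


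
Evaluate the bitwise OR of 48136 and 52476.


0b1011110000001000 | 0b1100110011111100 = 0b1111110011111100 = 64764

64764


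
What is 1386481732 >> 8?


0b1010010101001000000100001000100 >> 8 = 0b10100101010010000001000 = 5415944

5415944


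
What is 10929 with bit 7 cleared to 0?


10929 & ~(1 << 7) = 10801

10801


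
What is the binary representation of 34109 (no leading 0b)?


34109 = 1000010100111101 in binary

1000010100111101


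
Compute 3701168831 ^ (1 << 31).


3701168831 ^ (1 << 31) = 3701168831 ^ 2147483648 = 1553685183

1553685183


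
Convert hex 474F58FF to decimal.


474F58FF hex = 1196382463 decimal

1196382463


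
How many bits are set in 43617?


0b1010101001100001 has 7 set bits

7


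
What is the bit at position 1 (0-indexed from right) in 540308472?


0b100000001101000111001111111000, position 1 = 0

0


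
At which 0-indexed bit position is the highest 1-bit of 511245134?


0b11110011110001111101101001110. Highest set bit at position 28

28


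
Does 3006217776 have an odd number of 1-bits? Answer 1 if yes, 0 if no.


0b10110011001011110011111000110000 has 17 ones => parity 1

1


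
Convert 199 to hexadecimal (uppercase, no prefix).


199 = C7 hex

C7


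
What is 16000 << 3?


0b11111010000000 << 3 = 0b11111010000000000 = 128000

128000


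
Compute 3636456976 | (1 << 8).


3636456976 | (1 << 8) = 3636456976 | 256 = 3636457232

3636457232


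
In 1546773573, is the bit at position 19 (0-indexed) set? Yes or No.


0b1011100001100011110010001000101, bit 19 = 0. No

No


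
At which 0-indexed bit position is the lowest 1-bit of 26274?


0b110011010100010. Lowest set bit at position 1

1


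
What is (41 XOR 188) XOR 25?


Step 1: 41 ^ 188 = 149
Step 2: 149 ^ 25 = 140

140


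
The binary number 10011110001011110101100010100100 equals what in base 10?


10011110001011110101100010100100 in decimal = 2653903012

2653903012


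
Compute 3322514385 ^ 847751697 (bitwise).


0b11000110000010011000101111010001 ^ 0b110010100001111010101000010001 = 0b11110100100011100010000111000000 = 4102955456

4102955456


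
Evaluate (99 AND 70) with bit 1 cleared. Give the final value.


Step 1: 99 & 70 = 66
Step 2: 66 & ~(1 << 1) = 64

64


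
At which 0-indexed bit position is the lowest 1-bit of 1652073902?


0b1100010011110001010010110101110. Lowest set bit at position 1

1


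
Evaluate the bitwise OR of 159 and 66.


0b10011111 | 0b1000010 = 0b11011111 = 223

223


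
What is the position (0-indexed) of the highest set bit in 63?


0b111111. Highest set bit at position 5

5


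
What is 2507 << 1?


0b100111001011 << 1 = 0b1001110010110 = 5014

5014


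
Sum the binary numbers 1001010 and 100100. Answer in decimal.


1001010 + 100100 = 1101110 = 110

110


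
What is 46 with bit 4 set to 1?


46 | (1 << 4) = 46 | 16 = 62

62


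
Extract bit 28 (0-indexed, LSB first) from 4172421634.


0b11111000101100100001101000000010, position 28 = 1

1


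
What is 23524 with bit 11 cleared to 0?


23524 & ~(1 << 11) = 21476

21476


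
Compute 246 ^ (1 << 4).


246 ^ (1 << 4) = 246 ^ 16 = 230

230


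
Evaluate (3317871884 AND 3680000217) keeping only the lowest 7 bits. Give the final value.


Step 1: 3317871884 & 3680000217 = 3242201096
Step 2: 3242201096 & 127 = 8

8


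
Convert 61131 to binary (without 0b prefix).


61131 = 1110111011001011 in binary

1110111011001011


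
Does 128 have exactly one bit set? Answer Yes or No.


0b10000000. Only one bit set => Yes

Yes


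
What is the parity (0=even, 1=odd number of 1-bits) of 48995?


0b1011111101100011 has 11 ones => parity 1

1


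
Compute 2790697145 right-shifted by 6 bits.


0b10100110010101101010100010111001 >> 6 = 0b10100110010101101010100010 = 43604642

43604642


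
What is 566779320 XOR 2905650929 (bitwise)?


0b100001110010000101110110111000 ^ 0b10101101001100001011011011110001 = 0b10001100111110001110101101001001 = 2365123401

2365123401


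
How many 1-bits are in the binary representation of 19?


0b10011 has 3 set bits

3


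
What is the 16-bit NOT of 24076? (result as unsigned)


~0b101111000001100 = 0b1010000111110011 = 41459 (16-bit unsigned)

41459


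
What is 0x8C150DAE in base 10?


8C150DAE hex = 2350189998 decimal

2350189998


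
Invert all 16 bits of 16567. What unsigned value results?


16567 ^ 65535 = 48968

48968


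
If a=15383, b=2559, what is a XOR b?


15383 ^ 2559 = 13800

13800


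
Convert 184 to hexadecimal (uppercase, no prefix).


184 = B8 hex

B8


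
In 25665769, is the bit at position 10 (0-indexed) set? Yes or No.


0b1100001111010000011101001, bit 10 = 0. No

No


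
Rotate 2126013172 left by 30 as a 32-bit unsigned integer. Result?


Rotate 0b1111110101110000110001011110100 left by 30 (32-bit) = 0b11111101011100001100010111101 = 531503293

531503293


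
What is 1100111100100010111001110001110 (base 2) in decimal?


1100111100100010111001110001110 in decimal = 1737585550

1737585550


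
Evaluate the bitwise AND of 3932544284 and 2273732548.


0b11101010011001011101110100011100 & 0b10000111100001100110011111000100 = 0b10000010000001000100010100000100 = 2181317892

2181317892


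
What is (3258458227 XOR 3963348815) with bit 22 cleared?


Step 1: 3258458227 ^ 3963348815 = 771999548
Step 2: 771999548 & ~(1 << 22) = 771999548

771999548


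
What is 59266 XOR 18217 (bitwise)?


0b1110011110000010 ^ 0b100011100101001 = 0b1010000010101011 = 41131

41131


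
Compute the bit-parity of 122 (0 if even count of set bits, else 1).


0b1111010 has 5 ones => parity 1

1


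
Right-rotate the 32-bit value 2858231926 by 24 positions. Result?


Rotate 0b10101010010111010010100001110110 right by 24 (32-bit) = 0b1011101001010000111011010101010 = 1562932906

1562932906


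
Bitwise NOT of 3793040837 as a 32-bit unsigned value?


~0b11100010000101010011010111000101 = 0b11101111010101100101000111010 = 501926458 (32-bit unsigned)

501926458


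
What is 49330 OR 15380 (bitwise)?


0b1100000010110010 | 0b11110000010100 = 0b1111110010110110 = 64694

64694


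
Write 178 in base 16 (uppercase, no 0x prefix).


178 = B2 hex

B2


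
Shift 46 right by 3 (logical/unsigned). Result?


0b101110 >> 3 = 0b101 = 5

5


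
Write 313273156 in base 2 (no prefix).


313273156 = 10010101011000010101101000100 in binary

10010101011000010101101000100


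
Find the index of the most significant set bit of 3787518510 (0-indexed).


0b11100001110000001111001000101110. Highest set bit at position 31

31


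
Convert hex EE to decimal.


EE hex = 238 decimal

238


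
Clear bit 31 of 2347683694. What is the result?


2347683694 & ~(1 << 31) = 200200046

200200046


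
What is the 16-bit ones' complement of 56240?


56240 ^ 65535 = 9295

9295


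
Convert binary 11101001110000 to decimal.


11101001110000 in decimal = 14960

14960


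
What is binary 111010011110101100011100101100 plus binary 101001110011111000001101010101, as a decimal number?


111010011110101100011100101100 + 101001110011111000001101010101 = 1100100010010100100101010000001 = 1682590337

1682590337


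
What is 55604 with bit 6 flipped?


55604 ^ (1 << 6) = 55604 ^ 64 = 55668

55668


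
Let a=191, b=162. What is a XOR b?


191 ^ 162 = 29

29


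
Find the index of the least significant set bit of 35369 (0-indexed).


0b1000101000101001. Lowest set bit at position 0

0


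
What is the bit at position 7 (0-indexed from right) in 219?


0b11011011, position 7 = 1

1


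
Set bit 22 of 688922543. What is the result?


688922543 | (1 << 22) = 688922543 | 4194304 = 693116847

693116847


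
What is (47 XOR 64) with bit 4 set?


Step 1: 47 ^ 64 = 111
Step 2: 111 | (1 << 4) = 111 | 16 = 127

127


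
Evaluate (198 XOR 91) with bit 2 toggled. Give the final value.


Step 1: 198 ^ 91 = 157
Step 2: 157 ^ (1 << 2) = 157 ^ 4 = 153

153


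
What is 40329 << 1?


0b1001110110001001 << 1 = 0b10011101100010010 = 80658

80658


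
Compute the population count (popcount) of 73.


0b1001001 has 3 set bits

3


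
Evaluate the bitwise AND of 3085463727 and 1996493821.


0b10110111111010000111000010101111 & 0b1110111000000000001001111111101 = 0b110111000000000001000010101101 = 922751149

922751149


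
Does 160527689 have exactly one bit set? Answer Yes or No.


0b1001100100010111010101001001. Multiple bits set => No

No


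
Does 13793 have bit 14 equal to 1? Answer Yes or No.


0b11010111100001, bit 14 = 0. No

No


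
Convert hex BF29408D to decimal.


BF29408D hex = 3207151757 decimal

3207151757


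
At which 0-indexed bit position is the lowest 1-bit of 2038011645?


0b1111001011110011001011011111101. Lowest set bit at position 0

0


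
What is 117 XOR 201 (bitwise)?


0b1110101 ^ 0b11001001 = 0b10111100 = 188

188


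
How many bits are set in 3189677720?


0b10111110000111101001111010011000 has 18 set bits

18


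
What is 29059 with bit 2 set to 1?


29059 | (1 << 2) = 29059 | 4 = 29063

29063


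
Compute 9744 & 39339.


0b10011000010000 & 0b1001100110101011 = 0b0 = 0

0


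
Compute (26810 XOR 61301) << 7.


Step 1: 26810 ^ 61301 = 34767
Step 2: 34767 << 7 = 4450176

4450176


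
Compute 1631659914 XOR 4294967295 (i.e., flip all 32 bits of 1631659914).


1631659914 ^ 4294967295 = 2663307381

2663307381


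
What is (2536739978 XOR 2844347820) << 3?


Step 1: 2536739978 ^ 2844347820 = 1052432678
Step 2: 1052432678 << 3 = 8419461424

8419461424


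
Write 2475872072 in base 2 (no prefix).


2475872072 = 10010011100100101100111101001000 in binary

10010011100100101100111101001000


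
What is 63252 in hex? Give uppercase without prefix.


63252 = F714 hex

F714


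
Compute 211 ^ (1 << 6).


211 ^ (1 << 6) = 211 ^ 64 = 147

147


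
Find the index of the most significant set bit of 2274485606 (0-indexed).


0b10000111100100011110010101100110. Highest set bit at position 31

31


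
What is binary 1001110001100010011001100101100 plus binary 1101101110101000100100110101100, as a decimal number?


1001110001100010011001100101100 + 1101101110101000100100110101100 = 10111100000001010111110011011000 = 3154476248

3154476248


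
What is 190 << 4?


0b10111110 << 4 = 0b101111100000 = 3040

3040


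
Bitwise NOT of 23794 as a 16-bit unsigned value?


~0b101110011110010 = 0b1010001100001101 = 41741 (16-bit unsigned)

41741


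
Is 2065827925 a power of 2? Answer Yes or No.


0b1111011001000100000100001010101. Multiple bits set => No

No


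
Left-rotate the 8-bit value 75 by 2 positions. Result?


Rotate 0b1001011 left by 2 (8-bit) = 0b101101 = 45

45


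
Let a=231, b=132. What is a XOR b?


231 ^ 132 = 99

99


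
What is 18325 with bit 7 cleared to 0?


18325 & ~(1 << 7) = 18197

18197


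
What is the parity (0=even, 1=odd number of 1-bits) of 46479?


0b1011010110001111 has 10 ones => parity 0

0


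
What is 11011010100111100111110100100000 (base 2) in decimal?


11011010100111100111110100100000 in decimal = 3667819808

3667819808


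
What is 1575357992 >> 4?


0b1011101111001100000111000101000 >> 4 = 0b101110111100110000011100010 = 98459874

98459874


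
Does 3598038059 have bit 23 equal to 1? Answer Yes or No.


0b11010110011101011011010000101011, bit 23 = 0. No

No


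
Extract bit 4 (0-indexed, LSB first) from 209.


0b11010001, position 4 = 1

1


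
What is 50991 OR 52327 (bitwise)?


0b1100011100101111 | 0b1100110001100111 = 0b1100111101101111 = 53103

53103


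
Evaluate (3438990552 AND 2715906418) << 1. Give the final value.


Step 1: 3438990552 & 2715906418 = 2162184272
Step 2: 2162184272 << 1 = 4324368544

4324368544


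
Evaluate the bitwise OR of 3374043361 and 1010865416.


0b11001001000110111101000011100001 | 0b111100010000001001010100001000 = 0b11111101010110111101010111101001 = 4250654185

4250654185


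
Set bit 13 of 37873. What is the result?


37873 | (1 << 13) = 37873 | 8192 = 46065

46065


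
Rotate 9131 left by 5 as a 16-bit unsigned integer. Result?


Rotate 0b10001110101011 left by 5 (16-bit) = 0b111010101100100 = 30052

30052


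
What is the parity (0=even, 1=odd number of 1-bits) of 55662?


0b1101100101101110 has 10 ones => parity 0

0


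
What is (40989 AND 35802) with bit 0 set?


Step 1: 40989 & 35802 = 32792
Step 2: 32792 | (1 << 0) = 32792 | 1 = 32793

32793


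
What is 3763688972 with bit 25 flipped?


3763688972 ^ (1 << 25) = 3763688972 ^ 33554432 = 3797243404

3797243404


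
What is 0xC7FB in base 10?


C7FB hex = 51195 decimal

51195


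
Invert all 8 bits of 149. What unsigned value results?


149 ^ 255 = 106

106


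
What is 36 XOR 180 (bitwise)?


0b100100 ^ 0b10110100 = 0b10010000 = 144

144


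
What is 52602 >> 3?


0b1100110101111010 >> 3 = 0b1100110101111 = 6575

6575


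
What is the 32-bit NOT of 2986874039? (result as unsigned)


~0b10110010000010000001010010110111 = 0b1001101111101111110101101001000 = 1308093256 (32-bit unsigned)

1308093256


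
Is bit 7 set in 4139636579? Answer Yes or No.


0b11110110101111011101011101100011, bit 7 = 0. No

No


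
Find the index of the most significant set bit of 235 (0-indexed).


0b11101011. Highest set bit at position 7

7


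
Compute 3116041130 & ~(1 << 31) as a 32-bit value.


3116041130 & ~(1 << 31) = 968557482

968557482


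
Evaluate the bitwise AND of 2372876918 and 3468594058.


0b10001101011011110011101001110110 & 0b11001110101111101000101110001010 = 0b10001100001011100000101000000010 = 2351827458

2351827458


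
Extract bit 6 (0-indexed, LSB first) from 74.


0b1001010, position 6 = 1

1


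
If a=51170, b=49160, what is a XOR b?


51170 ^ 49160 = 2026

2026


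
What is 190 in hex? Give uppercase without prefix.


190 = BE hex

BE


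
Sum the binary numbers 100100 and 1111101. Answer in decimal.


100100 + 1111101 = 10100001 = 161

161


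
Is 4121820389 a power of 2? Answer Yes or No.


0b11110101101011011111110011100101. Multiple bits set => No

No


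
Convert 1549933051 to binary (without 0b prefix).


1549933051 = 1011100011000100001100111111011 in binary

1011100011000100001100111111011


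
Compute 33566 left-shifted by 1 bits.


0b1000001100011110 << 1 = 0b10000011000111100 = 67132

67132


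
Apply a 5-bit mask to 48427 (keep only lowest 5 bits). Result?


48427 & 31 = 11

11


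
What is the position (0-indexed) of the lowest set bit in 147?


0b10010011. Lowest set bit at position 0

0


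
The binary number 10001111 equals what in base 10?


10001111 in decimal = 143

143


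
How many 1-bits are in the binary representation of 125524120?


0b111011110110101100010011000 has 15 set bits

15


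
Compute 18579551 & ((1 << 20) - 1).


18579551 & 1048575 = 753759

753759


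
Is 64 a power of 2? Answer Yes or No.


0b1000000. Only one bit set => Yes

Yes


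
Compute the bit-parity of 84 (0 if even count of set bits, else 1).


0b1010100 has 3 ones => parity 1

1


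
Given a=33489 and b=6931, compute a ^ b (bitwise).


33489 ^ 6931 = 39362

39362


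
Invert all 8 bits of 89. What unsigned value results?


89 ^ 255 = 166

166


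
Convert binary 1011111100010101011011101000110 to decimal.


1011111100010101011011101000110 in decimal = 1602926406

1602926406


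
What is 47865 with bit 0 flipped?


47865 ^ (1 << 0) = 47865 ^ 1 = 47864

47864


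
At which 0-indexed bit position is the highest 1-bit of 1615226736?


0b1100000010001100110011101110000. Highest set bit at position 30

30


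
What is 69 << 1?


0b1000101 << 1 = 0b10001010 = 138

138


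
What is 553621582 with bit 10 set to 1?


553621582 | (1 << 10) = 553621582 | 1024 = 553622606

553622606


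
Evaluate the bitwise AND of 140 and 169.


0b10001100 & 0b10101001 = 0b10001000 = 136

136


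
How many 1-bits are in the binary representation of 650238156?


0b100110110000011101100011001100 has 14 set bits

14


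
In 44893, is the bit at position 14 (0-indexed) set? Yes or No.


0b1010111101011101, bit 14 = 0. No

No


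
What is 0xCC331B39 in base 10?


CC331B39 hex = 3425901369 decimal

3425901369


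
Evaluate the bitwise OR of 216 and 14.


0b11011000 | 0b1110 = 0b11011110 = 222

222


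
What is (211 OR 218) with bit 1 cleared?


Step 1: 211 | 218 = 219
Step 2: 219 & ~(1 << 1) = 217

217


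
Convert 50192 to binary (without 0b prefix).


50192 = 1100010000010000 in binary

1100010000010000


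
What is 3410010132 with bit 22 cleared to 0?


3410010132 & ~(1 << 22) = 3405815828

3405815828


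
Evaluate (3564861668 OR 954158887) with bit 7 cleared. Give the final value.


Step 1: 3564861668 | 954158887 = 4244602855
Step 2: 4244602855 & ~(1 << 7) = 4244602727

4244602727


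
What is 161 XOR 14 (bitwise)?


0b10100001 ^ 0b1110 = 0b10101111 = 175

175


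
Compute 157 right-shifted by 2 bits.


0b10011101 >> 2 = 0b100111 = 39

39


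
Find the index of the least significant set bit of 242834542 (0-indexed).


0b1110011110010101110001101110. Lowest set bit at position 1

1


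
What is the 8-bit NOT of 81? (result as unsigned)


~0b1010001 = 0b10101110 = 174 (8-bit unsigned)

174


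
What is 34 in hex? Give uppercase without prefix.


34 = 22 hex

22


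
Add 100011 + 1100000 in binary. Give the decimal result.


100011 + 1100000 = 10000011 = 131

131


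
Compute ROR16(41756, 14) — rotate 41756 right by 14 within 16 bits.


Rotate 0b1010001100011100 right by 14 (16-bit) = 0b1000110001110010 = 35954

35954


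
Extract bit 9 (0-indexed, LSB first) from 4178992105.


0b11111001000101100101101111101001, position 9 = 1

1


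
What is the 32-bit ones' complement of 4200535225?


4200535225 ^ 4294967295 = 94432070

94432070


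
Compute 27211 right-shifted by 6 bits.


0b110101001001011 >> 6 = 0b110101001 = 425

425


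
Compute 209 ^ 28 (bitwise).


0b11010001 ^ 0b11100 = 0b11001101 = 205

205


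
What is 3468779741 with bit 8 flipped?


3468779741 ^ (1 << 8) = 3468779741 ^ 256 = 3468779997

3468779997


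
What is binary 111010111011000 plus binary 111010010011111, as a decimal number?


111010111011000 + 111010010011111 = 1110101001110111 = 60023

60023


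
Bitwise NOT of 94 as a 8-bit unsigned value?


~0b1011110 = 0b10100001 = 161 (8-bit unsigned)

161


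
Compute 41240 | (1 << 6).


41240 | (1 << 6) = 41240 | 64 = 41304

41304


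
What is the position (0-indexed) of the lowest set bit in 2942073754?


0b10101111010111000111101110011010. Lowest set bit at position 1

1


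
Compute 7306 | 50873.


0b1110010001010 | 0b1100011010111001 = 0b1101111010111011 = 57019

57019


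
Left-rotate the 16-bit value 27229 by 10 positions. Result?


Rotate 0b110101001011101 left by 10 (16-bit) = 0b111010110101001 = 30121

30121


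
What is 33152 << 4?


0b1000000110000000 << 4 = 0b10000001100000000000 = 530432

530432


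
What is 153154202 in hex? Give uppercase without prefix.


153154202 = 920F29A hex

920F29A


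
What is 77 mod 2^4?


77 & 15 = 13

13


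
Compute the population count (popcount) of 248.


0b11111000 has 5 set bits

5


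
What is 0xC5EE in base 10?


C5EE hex = 50670 decimal

50670


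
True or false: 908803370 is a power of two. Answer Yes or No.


0b110110001010110011110100101010. Multiple bits set => No

No


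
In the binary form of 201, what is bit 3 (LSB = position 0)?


0b11001001, position 3 = 1

1


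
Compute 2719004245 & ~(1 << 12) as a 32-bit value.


2719004245 & ~(1 << 12) = 2719000149

2719000149


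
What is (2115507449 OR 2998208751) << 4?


Step 1: 2115507449 | 2998208751 = 4273806591
Step 2: 4273806591 << 4 = 68380905456

68380905456


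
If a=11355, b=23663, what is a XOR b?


11355 ^ 23663 = 28724

28724


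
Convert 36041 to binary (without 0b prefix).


36041 = 1000110011001001 in binary

1000110011001001


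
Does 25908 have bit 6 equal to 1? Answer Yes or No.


0b110010100110100, bit 6 = 0. No

No


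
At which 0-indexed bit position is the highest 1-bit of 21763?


0b101010100000011. Highest set bit at position 14

14


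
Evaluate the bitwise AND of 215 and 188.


0b11010111 & 0b10111100 = 0b10010100 = 148

148


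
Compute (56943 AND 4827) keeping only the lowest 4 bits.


Step 1: 56943 & 4827 = 4683
Step 2: 4683 & 15 = 11

11


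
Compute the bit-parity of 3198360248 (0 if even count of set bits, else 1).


0b10111110101000110001101010111000 has 17 ones => parity 1

1


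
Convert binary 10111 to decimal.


10111 in decimal = 23

23


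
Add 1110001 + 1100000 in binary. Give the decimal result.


1110001 + 1100000 = 11010001 = 209

209


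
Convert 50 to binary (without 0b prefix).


50 = 110010 in binary

110010


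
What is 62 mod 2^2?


62 & 3 = 2

2


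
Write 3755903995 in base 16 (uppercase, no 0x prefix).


3755903995 = DFDE8BFB hex

DFDE8BFB


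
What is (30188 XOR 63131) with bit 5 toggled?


Step 1: 30188 ^ 63131 = 33655
Step 2: 33655 ^ (1 << 5) = 33655 ^ 32 = 33623

33623


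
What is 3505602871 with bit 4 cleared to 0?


3505602871 & ~(1 << 4) = 3505602855

3505602855


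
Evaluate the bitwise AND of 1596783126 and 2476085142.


0b1011111001011001111101000010110 & 0b10010011100101100000111110010110 = 0b10011000001000000101000010110 = 319031830

319031830


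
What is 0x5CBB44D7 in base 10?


5CBB44D7 hex = 1555776727 decimal

1555776727


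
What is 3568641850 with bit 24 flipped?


3568641850 ^ (1 << 24) = 3568641850 ^ 16777216 = 3585419066

3585419066


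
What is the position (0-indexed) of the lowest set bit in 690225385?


0b101001001001000000000011101001. Lowest set bit at position 0

0


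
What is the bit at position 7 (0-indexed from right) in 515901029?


0b11110110000000000011001100101, position 7 = 0

0


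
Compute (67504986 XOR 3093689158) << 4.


Step 1: 67504986 ^ 3093689158 = 3160668188
Step 2: 3160668188 << 4 = 50570691008

50570691008


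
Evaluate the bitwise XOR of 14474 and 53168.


0b11100010001010 ^ 0b1100111110110000 = 0b1111011100111010 = 63290

63290


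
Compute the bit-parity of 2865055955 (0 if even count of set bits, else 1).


0b10101010110001010100100011010011 has 15 ones => parity 1

1


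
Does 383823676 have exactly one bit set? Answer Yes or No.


0b10110111000001010111100111100. Multiple bits set => No

No


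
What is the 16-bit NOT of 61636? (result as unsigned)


~0b1111000011000100 = 0b111100111011 = 3899 (16-bit unsigned)

3899


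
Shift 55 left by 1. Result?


0b110111 << 1 = 0b1101110 = 110

110


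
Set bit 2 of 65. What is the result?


65 | (1 << 2) = 65 | 4 = 69

69


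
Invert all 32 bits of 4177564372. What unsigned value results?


4177564372 ^ 4294967295 = 117402923

117402923


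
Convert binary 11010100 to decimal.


11010100 in decimal = 212

212


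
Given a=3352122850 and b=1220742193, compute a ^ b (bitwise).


3352122850 ^ 1220742193 = 2400082387

2400082387


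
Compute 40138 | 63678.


0b1001110011001010 | 0b1111100010111110 = 0b1111110011111110 = 64766

64766


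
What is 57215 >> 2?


0b1101111101111111 >> 2 = 0b11011111011111 = 14303

14303


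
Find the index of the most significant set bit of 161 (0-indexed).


0b10100001. Highest set bit at position 7

7


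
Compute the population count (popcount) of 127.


0b1111111 has 7 set bits

7


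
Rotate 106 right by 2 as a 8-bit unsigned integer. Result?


Rotate 0b1101010 right by 2 (8-bit) = 0b10011010 = 154

154


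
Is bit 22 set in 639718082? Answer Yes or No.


0b100110001000010101001011000010, bit 22 = 0. No

No


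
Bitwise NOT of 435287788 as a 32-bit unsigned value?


~0b11001111100011111011011101100 = 0b11100110000011100000100100010011 = 3859679507 (32-bit unsigned)

3859679507


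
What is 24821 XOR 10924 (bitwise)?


0b110000011110101 ^ 0b10101010101100 = 0b100101001011001 = 19033

19033


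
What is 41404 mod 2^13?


41404 & 8191 = 444

444


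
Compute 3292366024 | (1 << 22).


3292366024 | (1 << 22) = 3292366024 | 4194304 = 3296560328

3296560328


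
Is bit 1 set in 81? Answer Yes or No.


0b1010001, bit 1 = 0. No

No


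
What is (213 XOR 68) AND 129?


Step 1: 213 ^ 68 = 145
Step 2: 145 & 129 = 129

129


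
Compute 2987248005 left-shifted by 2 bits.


0b10110010000011011100100110000101 << 2 = 0b1011001000001101110010011000010100 = 11948992020

11948992020


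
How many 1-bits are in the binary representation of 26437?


0b110011101000101 has 8 set bits

8


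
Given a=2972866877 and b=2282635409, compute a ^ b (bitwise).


2972866877 ^ 2282635409 = 960240044

960240044


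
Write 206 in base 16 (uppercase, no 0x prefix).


206 = CE hex

CE


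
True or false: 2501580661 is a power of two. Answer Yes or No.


0b10010101000110110001011101110101. Multiple bits set => No

No


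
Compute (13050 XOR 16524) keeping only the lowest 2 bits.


Step 1: 13050 ^ 16524 = 29302
Step 2: 29302 & 3 = 2

2


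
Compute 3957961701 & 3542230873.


0b11101011111010011011001111100101 & 0b11010011001000100010011101011001 = 0b11000011001000000010001101000001 = 3273663297

3273663297


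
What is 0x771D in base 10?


771D hex = 30493 decimal

30493


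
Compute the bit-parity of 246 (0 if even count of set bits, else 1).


0b11110110 has 6 ones => parity 0

0


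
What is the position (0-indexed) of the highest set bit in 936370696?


0b110111110011111110001000001000. Highest set bit at position 29

29


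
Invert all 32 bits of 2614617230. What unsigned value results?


2614617230 ^ 4294967295 = 1680350065

1680350065


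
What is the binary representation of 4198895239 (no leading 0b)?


4198895239 = 11111010010001100000111010000111 in binary

11111010010001100000111010000111


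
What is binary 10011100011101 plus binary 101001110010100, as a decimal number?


10011100011101 + 101001110010100 = 111101010110001 = 31409

31409


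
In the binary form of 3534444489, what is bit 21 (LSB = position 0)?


0b11010010101010110101011111001001, position 21 = 1

1


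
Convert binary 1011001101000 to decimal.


1011001101000 in decimal = 5736

5736


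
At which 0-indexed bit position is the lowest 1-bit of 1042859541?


0b111110001010001100011000010101. Lowest set bit at position 0

0


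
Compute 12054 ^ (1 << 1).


12054 ^ (1 << 1) = 12054 ^ 2 = 12052

12052


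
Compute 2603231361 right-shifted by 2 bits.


0b10011011001010100010100010000001 >> 2 = 0b100110110010101000101000100000 = 650807840

650807840


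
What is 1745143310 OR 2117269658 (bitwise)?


0b1101000000001001100011000001110 | 0b1111110001100101111100010011010 = 0b1111110001101101111111010011110 = 2117533342

2117533342


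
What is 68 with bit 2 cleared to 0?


68 & ~(1 << 2) = 64

64


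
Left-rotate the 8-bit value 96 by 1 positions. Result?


Rotate 0b1100000 left by 1 (8-bit) = 0b11000000 = 192

192


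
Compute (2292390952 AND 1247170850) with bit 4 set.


Step 1: 2292390952 & 1247170850 = 134352928
Step 2: 134352928 | (1 << 4) = 134352928 | 16 = 134352944

134352944


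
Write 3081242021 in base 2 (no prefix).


3081242021 = 10110111101010000000010110100101 in binary

10110111101010000000010110100101


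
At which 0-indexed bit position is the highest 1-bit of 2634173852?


0b10011101000000100100110110011100. Highest set bit at position 31

31


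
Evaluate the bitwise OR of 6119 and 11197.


0b1011111100111 | 0b10101110111101 = 0b11111111111111 = 16383

16383


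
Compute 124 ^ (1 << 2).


124 ^ (1 << 2) = 124 ^ 4 = 120

120


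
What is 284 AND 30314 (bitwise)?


0b100011100 & 0b111011001101010 = 0b1000 = 8

8


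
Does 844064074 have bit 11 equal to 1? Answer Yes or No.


0b110010010011110110010101001010, bit 11 = 0. No

No


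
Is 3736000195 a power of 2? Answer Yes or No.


0b11011110101011101101011011000011. Multiple bits set => No

No


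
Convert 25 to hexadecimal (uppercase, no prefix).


25 = 19 hex

19


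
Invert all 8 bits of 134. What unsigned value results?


134 ^ 255 = 121

121
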